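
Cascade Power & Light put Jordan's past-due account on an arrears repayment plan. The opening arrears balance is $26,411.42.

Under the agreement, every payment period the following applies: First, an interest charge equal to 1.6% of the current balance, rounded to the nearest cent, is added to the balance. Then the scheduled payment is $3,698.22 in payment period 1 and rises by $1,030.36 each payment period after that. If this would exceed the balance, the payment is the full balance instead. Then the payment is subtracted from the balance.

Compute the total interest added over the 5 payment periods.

$1,414.17

# | Opening | Interest | Payment | End bal
1 | $26,411.42 | $422.58 | $3,698.22 | $23,135.78
2 | $23,135.78 | $370.17 | $4,728.58 | $18,777.37
3 | $18,777.37 | $300.44 | $5,758.94 | $13,318.87
4 | $13,318.87 | $213.10 | $6,789.30 | $6,742.67
5 | $6,742.67 | $107.88 | $6,850.55 | $0.00
Total interest: $422.58 + $370.17 + $300.44 + $213.10 + $107.88 = $1,414.17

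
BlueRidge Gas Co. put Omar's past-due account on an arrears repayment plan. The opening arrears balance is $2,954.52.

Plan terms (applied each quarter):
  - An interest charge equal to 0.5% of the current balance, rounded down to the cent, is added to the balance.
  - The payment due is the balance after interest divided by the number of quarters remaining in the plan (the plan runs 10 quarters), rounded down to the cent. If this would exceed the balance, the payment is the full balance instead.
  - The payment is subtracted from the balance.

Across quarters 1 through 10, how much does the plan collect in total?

$3,036.95

Quarter 1: $2,954.52 +$14.77 interest = $2,969.29; pay $296.92 → $2,672.37
Quarter 2: $2,672.37 +$13.36 interest = $2,685.73; pay $298.41 → $2,387.32
Quarter 3: $2,387.32 +$11.93 interest = $2,399.25; pay $299.90 → $2,099.35
Quarter 4: $2,099.35 +$10.49 interest = $2,109.84; pay $301.40 → $1,808.44
Quarter 5: $1,808.44 +$9.04 interest = $1,817.48; pay $302.91 → $1,514.57
Quarter 6: $1,514.57 +$7.57 interest = $1,522.14; pay $304.42 → $1,217.72
Quarter 7: $1,217.72 +$6.08 interest = $1,223.80; pay $305.95 → $917.85
Quarter 8: $917.85 +$4.58 interest = $922.43; pay $307.47 → $614.96
Quarter 9: $614.96 +$3.07 interest = $618.03; pay $309.01 → $309.02
Quarter 10: $309.02 +$1.54 interest = $310.56; pay $310.56 → $0.00
Total paid: $3,036.95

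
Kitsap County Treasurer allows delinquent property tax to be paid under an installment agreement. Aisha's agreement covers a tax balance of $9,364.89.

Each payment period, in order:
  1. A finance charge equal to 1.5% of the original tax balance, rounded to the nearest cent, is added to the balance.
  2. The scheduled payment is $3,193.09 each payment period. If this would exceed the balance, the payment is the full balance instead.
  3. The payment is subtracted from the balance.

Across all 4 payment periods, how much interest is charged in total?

Payment period 1: opening $9,364.89; interest $140.47 → $9,505.36; payment $3,193.09; balance $6,312.27
Payment period 2: opening $6,312.27; interest $140.47 → $6,452.74; payment $3,193.09; balance $3,259.65
Payment period 3: opening $3,259.65; interest $140.47 → $3,400.12; payment $3,193.09; balance $207.03
Payment period 4: opening $207.03; interest $140.47 → $347.50; payment $347.50; balance $0.00
Total interest: $140.47 + $140.47 + $140.47 + $140.47 = $561.88

$561.88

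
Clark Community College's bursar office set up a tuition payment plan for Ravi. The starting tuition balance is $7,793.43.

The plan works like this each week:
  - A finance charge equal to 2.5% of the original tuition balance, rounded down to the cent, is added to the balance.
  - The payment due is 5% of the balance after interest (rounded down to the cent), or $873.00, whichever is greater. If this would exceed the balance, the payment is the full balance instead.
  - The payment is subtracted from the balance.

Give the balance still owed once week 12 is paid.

$0.00

Week 1: opening $7,793.43; interest $194.83 → $7,988.26; payment $873.00; balance $7,115.26
Week 2: opening $7,115.26; interest $194.83 → $7,310.09; payment $873.00; balance $6,437.09
Week 3: opening $6,437.09; interest $194.83 → $6,631.92; payment $873.00; balance $5,758.92
Week 4: opening $5,758.92; interest $194.83 → $5,953.75; payment $873.00; balance $5,080.75
Week 5: opening $5,080.75; interest $194.83 → $5,275.58; payment $873.00; balance $4,402.58
Week 6: opening $4,402.58; interest $194.83 → $4,597.41; payment $873.00; balance $3,724.41
Week 7: opening $3,724.41; interest $194.83 → $3,919.24; payment $873.00; balance $3,046.24
Week 8: opening $3,046.24; interest $194.83 → $3,241.07; payment $873.00; balance $2,368.07
Week 9: opening $2,368.07; interest $194.83 → $2,562.90; payment $873.00; balance $1,689.90
Week 10: opening $1,689.90; interest $194.83 → $1,884.73; payment $873.00; balance $1,011.73
Week 11: opening $1,011.73; interest $194.83 → $1,206.56; payment $873.00; balance $333.56
Week 12: opening $333.56; interest $194.83 → $528.39; payment $528.39; balance $0.00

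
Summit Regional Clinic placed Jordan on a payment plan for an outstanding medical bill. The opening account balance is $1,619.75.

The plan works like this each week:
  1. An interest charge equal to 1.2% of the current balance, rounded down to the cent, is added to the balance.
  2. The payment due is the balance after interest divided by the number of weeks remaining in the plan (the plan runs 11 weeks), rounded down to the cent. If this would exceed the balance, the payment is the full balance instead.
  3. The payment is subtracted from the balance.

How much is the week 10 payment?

Week 1: opening $1,619.75; interest $19.43 → $1,639.18; payment $149.01; balance $1,490.17
Week 2: opening $1,490.17; interest $17.88 → $1,508.05; payment $150.80; balance $1,357.25
Week 3: opening $1,357.25; interest $16.28 → $1,373.53; payment $152.61; balance $1,220.92
Week 4: opening $1,220.92; interest $14.65 → $1,235.57; payment $154.44; balance $1,081.13
Week 5: opening $1,081.13; interest $12.97 → $1,094.10; payment $156.30; balance $937.80
Week 6: opening $937.80; interest $11.25 → $949.05; payment $158.17; balance $790.88
Week 7: opening $790.88; interest $9.49 → $800.37; payment $160.07; balance $640.30
Week 8: opening $640.30; interest $7.68 → $647.98; payment $161.99; balance $485.99
Week 9: opening $485.99; interest $5.83 → $491.82; payment $163.94; balance $327.88
Week 10: opening $327.88; interest $3.93 → $331.81; payment $165.90; balance $165.91

$165.90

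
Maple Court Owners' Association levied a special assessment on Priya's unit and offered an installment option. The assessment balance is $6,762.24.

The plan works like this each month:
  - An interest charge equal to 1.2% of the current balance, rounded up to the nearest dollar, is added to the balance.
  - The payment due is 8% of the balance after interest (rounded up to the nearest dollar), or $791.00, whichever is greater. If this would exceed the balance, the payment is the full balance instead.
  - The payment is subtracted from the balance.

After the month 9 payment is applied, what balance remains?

# | Opening | Interest | Payment | End bal
1 | $6,762.24 | $82.00 | $791.00 | $6,053.24
2 | $6,053.24 | $73.00 | $791.00 | $5,335.24
3 | $5,335.24 | $65.00 | $791.00 | $4,609.24
4 | $4,609.24 | $56.00 | $791.00 | $3,874.24
5 | $3,874.24 | $47.00 | $791.00 | $3,130.24
6 | $3,130.24 | $38.00 | $791.00 | $2,377.24
7 | $2,377.24 | $29.00 | $791.00 | $1,615.24
8 | $1,615.24 | $20.00 | $791.00 | $844.24
9 | $844.24 | $11.00 | $791.00 | $64.24

$64.24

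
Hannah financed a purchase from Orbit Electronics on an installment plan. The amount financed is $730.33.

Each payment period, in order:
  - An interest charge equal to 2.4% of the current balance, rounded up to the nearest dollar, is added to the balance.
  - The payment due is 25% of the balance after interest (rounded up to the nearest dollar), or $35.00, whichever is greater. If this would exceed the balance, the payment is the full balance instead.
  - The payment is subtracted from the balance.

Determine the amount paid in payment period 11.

$17.33

Payment period 1: $730.33 +$18.00 interest = $748.33; pay $188.00 → $560.33
Payment period 2: $560.33 +$14.00 interest = $574.33; pay $144.00 → $430.33
Payment period 3: $430.33 +$11.00 interest = $441.33; pay $111.00 → $330.33
Payment period 4: $330.33 +$8.00 interest = $338.33; pay $85.00 → $253.33
Payment period 5: $253.33 +$7.00 interest = $260.33; pay $66.00 → $194.33
Payment period 6: $194.33 +$5.00 interest = $199.33; pay $50.00 → $149.33
Payment period 7: $149.33 +$4.00 interest = $153.33; pay $39.00 → $114.33
Payment period 8: $114.33 +$3.00 interest = $117.33; pay $35.00 → $82.33
Payment period 9: $82.33 +$2.00 interest = $84.33; pay $35.00 → $49.33
Payment period 10: $49.33 +$2.00 interest = $51.33; pay $35.00 → $16.33
Payment period 11: $16.33 +$1.00 interest = $17.33; pay $17.33 → $0.00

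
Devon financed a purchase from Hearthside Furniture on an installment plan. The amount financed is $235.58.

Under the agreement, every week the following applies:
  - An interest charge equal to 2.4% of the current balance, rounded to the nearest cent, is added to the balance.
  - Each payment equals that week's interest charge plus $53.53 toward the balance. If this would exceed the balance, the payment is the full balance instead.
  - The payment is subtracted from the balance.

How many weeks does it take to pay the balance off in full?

Week 1: opening $235.58; interest $5.65 → $241.23; payment $59.18; balance $182.05
Week 2: opening $182.05; interest $4.37 → $186.42; payment $57.90; balance $128.52
Week 3: opening $128.52; interest $3.08 → $131.60; payment $56.61; balance $74.99
Week 4: opening $74.99; interest $1.80 → $76.79; payment $55.33; balance $21.46
Week 5: opening $21.46; interest $0.52 → $21.98; payment $21.98; balance $0.00
Balance reaches $0.00 in week 5.

5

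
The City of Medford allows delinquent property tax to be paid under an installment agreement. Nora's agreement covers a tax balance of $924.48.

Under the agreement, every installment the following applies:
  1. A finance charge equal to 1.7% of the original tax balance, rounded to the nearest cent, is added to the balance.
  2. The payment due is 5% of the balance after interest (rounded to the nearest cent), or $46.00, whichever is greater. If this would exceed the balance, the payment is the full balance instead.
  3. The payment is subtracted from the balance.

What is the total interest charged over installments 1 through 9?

Installment 1: $924.48 +$15.72 interest = $940.20; pay $47.01 → $893.19
Installment 2: $893.19 +$15.72 interest = $908.91; pay $46.00 → $862.91
Installment 3: $862.91 +$15.72 interest = $878.63; pay $46.00 → $832.63
Installment 4: $832.63 +$15.72 interest = $848.35; pay $46.00 → $802.35
Installment 5: $802.35 +$15.72 interest = $818.07; pay $46.00 → $772.07
Installment 6: $772.07 +$15.72 interest = $787.79; pay $46.00 → $741.79
Installment 7: $741.79 +$15.72 interest = $757.51; pay $46.00 → $711.51
Installment 8: $711.51 +$15.72 interest = $727.23; pay $46.00 → $681.23
Installment 9: $681.23 +$15.72 interest = $696.95; pay $46.00 → $650.95
Total interest: $15.72 + $15.72 + $15.72 + $15.72 + $15.72 + $15.72 + $15.72 + $15.72 + $15.72 = $141.48

$141.48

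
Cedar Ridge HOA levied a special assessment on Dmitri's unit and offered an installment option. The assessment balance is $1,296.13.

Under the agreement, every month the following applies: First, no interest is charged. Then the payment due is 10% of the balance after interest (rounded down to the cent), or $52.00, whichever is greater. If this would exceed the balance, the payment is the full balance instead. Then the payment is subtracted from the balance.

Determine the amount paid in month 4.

Month 1: opening $1,296.13; payment $129.61; balance $1,166.52
Month 2: opening $1,166.52; payment $116.65; balance $1,049.87
Month 3: opening $1,049.87; payment $104.98; balance $944.89
Month 4: opening $944.89; payment $94.48; balance $850.41

$94.48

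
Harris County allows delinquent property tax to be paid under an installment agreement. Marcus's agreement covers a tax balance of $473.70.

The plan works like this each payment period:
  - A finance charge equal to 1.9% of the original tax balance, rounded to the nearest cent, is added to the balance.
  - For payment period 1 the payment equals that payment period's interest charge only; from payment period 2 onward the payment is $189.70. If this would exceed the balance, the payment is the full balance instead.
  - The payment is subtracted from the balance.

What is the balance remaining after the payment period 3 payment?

# | Opening | Interest | Payment | End bal
1 | $473.70 | $9.00 | $9.00 | $473.70
2 | $473.70 | $9.00 | $189.70 | $293.00
3 | $293.00 | $9.00 | $189.70 | $112.30

$112.30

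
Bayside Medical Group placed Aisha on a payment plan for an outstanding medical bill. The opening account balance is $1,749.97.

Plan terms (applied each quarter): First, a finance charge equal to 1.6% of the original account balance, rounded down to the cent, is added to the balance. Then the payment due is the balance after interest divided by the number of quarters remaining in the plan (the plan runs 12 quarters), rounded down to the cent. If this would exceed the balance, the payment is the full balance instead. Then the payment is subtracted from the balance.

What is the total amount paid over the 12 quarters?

Quarter 1: $1,749.97 +$27.99 interest = $1,777.96; pay $148.16 → $1,629.80
Quarter 2: $1,629.80 +$27.99 interest = $1,657.79; pay $150.70 → $1,507.09
Quarter 3: $1,507.09 +$27.99 interest = $1,535.08; pay $153.50 → $1,381.58
Quarter 4: $1,381.58 +$27.99 interest = $1,409.57; pay $156.61 → $1,252.96
Quarter 5: $1,252.96 +$27.99 interest = $1,280.95; pay $160.11 → $1,120.84
Quarter 6: $1,120.84 +$27.99 interest = $1,148.83; pay $164.11 → $984.72
Quarter 7: $984.72 +$27.99 interest = $1,012.71; pay $168.78 → $843.93
Quarter 8: $843.93 +$27.99 interest = $871.92; pay $174.38 → $697.54
Quarter 9: $697.54 +$27.99 interest = $725.53; pay $181.38 → $544.15
Quarter 10: $544.15 +$27.99 interest = $572.14; pay $190.71 → $381.43
Quarter 11: $381.43 +$27.99 interest = $409.42; pay $204.71 → $204.71
Quarter 12: $204.71 +$27.99 interest = $232.70; pay $232.70 → $0.00
Total paid: $2,085.85

$2,085.85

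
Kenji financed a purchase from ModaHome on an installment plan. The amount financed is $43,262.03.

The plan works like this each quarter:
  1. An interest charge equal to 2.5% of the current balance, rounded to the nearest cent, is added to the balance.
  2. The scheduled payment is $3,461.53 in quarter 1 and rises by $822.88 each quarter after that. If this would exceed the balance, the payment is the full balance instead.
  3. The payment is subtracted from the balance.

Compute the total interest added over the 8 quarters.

$5,711.69

Quarter 1: $43,262.03 +$1,081.55 interest = $44,343.58; pay $3,461.53 → $40,882.05
Quarter 2: $40,882.05 +$1,022.05 interest = $41,904.10; pay $4,284.41 → $37,619.69
Quarter 3: $37,619.69 +$940.49 interest = $38,560.18; pay $5,107.29 → $33,452.89
Quarter 4: $33,452.89 +$836.32 interest = $34,289.21; pay $5,930.17 → $28,359.04
Quarter 5: $28,359.04 +$708.98 interest = $29,068.02; pay $6,753.05 → $22,314.97
Quarter 6: $22,314.97 +$557.87 interest = $22,872.84; pay $7,575.93 → $15,296.91
Quarter 7: $15,296.91 +$382.42 interest = $15,679.33; pay $8,398.81 → $7,280.52
Quarter 8: $7,280.52 +$182.01 interest = $7,462.53; pay $7,462.53 → $0.00
Total interest: $1,081.55 + $1,022.05 + $940.49 + $836.32 + $708.98 + $557.87 + $382.42 + $182.01 = $5,711.69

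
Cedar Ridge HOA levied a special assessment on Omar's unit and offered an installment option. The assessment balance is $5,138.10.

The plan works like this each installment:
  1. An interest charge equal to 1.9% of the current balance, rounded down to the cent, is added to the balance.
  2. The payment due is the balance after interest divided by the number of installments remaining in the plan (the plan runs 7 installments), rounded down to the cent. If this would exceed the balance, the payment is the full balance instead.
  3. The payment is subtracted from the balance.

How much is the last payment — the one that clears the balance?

$837.38

Installment 1: opening $5,138.10; interest $97.62 → $5,235.72; payment $747.96; balance $4,487.76
Installment 2: opening $4,487.76; interest $85.26 → $4,573.02; payment $762.17; balance $3,810.85
Installment 3: opening $3,810.85; interest $72.40 → $3,883.25; payment $776.65; balance $3,106.60
Installment 4: opening $3,106.60; interest $59.02 → $3,165.62; payment $791.40; balance $2,374.22
Installment 5: opening $2,374.22; interest $45.11 → $2,419.33; payment $806.44; balance $1,612.89
Installment 6: opening $1,612.89; interest $30.64 → $1,643.53; payment $821.76; balance $821.77
Installment 7: opening $821.77; interest $15.61 → $837.38; payment $837.38; balance $0.00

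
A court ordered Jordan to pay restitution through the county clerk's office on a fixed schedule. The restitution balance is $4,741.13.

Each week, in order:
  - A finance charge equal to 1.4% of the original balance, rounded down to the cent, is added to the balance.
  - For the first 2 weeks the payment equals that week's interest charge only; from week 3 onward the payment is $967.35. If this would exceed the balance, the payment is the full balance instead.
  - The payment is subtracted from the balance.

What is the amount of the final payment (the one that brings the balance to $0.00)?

$302.60

Week 1: $4,741.13 +$66.37 interest = $4,807.50; pay $66.37 → $4,741.13
Week 2: $4,741.13 +$66.37 interest = $4,807.50; pay $66.37 → $4,741.13
Week 3: $4,741.13 +$66.37 interest = $4,807.50; pay $967.35 → $3,840.15
Week 4: $3,840.15 +$66.37 interest = $3,906.52; pay $967.35 → $2,939.17
Week 5: $2,939.17 +$66.37 interest = $3,005.54; pay $967.35 → $2,038.19
Week 6: $2,038.19 +$66.37 interest = $2,104.56; pay $967.35 → $1,137.21
Week 7: $1,137.21 +$66.37 interest = $1,203.58; pay $967.35 → $236.23
Week 8: $236.23 +$66.37 interest = $302.60; pay $302.60 → $0.00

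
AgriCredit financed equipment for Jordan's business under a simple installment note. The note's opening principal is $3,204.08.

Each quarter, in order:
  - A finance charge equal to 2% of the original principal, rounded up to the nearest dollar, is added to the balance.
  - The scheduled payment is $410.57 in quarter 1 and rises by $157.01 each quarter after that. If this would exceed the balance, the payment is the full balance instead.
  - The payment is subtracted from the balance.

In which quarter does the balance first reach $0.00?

# | Opening | Interest | Payment | End bal
1 | $3,204.08 | $65.00 | $410.57 | $2,858.51
2 | $2,858.51 | $65.00 | $567.58 | $2,355.93
3 | $2,355.93 | $65.00 | $724.59 | $1,696.34
4 | $1,696.34 | $65.00 | $881.60 | $879.74
5 | $879.74 | $65.00 | $944.74 | $0.00
Balance reaches $0.00 in quarter 5.

5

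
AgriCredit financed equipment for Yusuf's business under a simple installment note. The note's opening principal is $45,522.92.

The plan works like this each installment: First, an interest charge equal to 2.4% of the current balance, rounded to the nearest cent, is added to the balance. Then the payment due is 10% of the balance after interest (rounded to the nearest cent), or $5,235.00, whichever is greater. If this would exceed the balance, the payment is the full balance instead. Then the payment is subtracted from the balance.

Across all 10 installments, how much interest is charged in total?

# | Opening | Interest | Payment | End bal
1 | $45,522.92 | $1,092.55 | $5,235.00 | $41,380.47
2 | $41,380.47 | $993.13 | $5,235.00 | $37,138.60
3 | $37,138.60 | $891.33 | $5,235.00 | $32,794.93
4 | $32,794.93 | $787.08 | $5,235.00 | $28,347.01
5 | $28,347.01 | $680.33 | $5,235.00 | $23,792.34
6 | $23,792.34 | $571.02 | $5,235.00 | $19,128.36
7 | $19,128.36 | $459.08 | $5,235.00 | $14,352.44
8 | $14,352.44 | $344.46 | $5,235.00 | $9,461.90
9 | $9,461.90 | $227.09 | $5,235.00 | $4,453.99
10 | $4,453.99 | $106.90 | $4,560.89 | $0.00
Total interest: $1,092.55 + $993.13 + $891.33 + $787.08 + $680.33 + $571.02 + $459.08 + $344.46 + $227.09 + $106.90 = $6,152.97

$6,152.97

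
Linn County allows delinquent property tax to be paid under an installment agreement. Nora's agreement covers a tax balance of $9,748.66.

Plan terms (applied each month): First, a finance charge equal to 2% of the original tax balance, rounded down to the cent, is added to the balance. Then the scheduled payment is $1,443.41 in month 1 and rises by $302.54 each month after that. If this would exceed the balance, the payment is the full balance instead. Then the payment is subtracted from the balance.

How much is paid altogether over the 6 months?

$10,918.48

Month 1: opening $9,748.66; interest $194.97 → $9,943.63; payment $1,443.41; balance $8,500.22
Month 2: opening $8,500.22; interest $194.97 → $8,695.19; payment $1,745.95; balance $6,949.24
Month 3: opening $6,949.24; interest $194.97 → $7,144.21; payment $2,048.49; balance $5,095.72
Month 4: opening $5,095.72; interest $194.97 → $5,290.69; payment $2,351.03; balance $2,939.66
Month 5: opening $2,939.66; interest $194.97 → $3,134.63; payment $2,653.57; balance $481.06
Month 6: opening $481.06; interest $194.97 → $676.03; payment $676.03; balance $0.00
Total paid: $10,918.48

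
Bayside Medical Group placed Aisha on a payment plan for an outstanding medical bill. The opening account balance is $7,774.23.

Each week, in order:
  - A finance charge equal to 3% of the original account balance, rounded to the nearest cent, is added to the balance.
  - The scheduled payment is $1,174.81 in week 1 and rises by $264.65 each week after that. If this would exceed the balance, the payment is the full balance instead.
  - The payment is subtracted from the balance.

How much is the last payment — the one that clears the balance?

Week 1: $7,774.23 +$233.23 interest = $8,007.46; pay $1,174.81 → $6,832.65
Week 2: $6,832.65 +$233.23 interest = $7,065.88; pay $1,439.46 → $5,626.42
Week 3: $5,626.42 +$233.23 interest = $5,859.65; pay $1,704.11 → $4,155.54
Week 4: $4,155.54 +$233.23 interest = $4,388.77; pay $1,968.76 → $2,420.01
Week 5: $2,420.01 +$233.23 interest = $2,653.24; pay $2,233.41 → $419.83
Week 6: $419.83 +$233.23 interest = $653.06; pay $653.06 → $0.00

$653.06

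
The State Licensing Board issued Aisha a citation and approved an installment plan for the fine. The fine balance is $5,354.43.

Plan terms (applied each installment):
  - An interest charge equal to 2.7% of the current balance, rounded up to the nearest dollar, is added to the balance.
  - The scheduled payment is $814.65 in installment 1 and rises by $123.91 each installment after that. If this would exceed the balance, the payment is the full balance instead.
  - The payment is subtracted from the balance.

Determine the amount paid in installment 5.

$1,310.29

Installment 1: opening $5,354.43; interest $145.00 → $5,499.43; payment $814.65; balance $4,684.78
Installment 2: opening $4,684.78; interest $127.00 → $4,811.78; payment $938.56; balance $3,873.22
Installment 3: opening $3,873.22; interest $105.00 → $3,978.22; payment $1,062.47; balance $2,915.75
Installment 4: opening $2,915.75; interest $79.00 → $2,994.75; payment $1,186.38; balance $1,808.37
Installment 5: opening $1,808.37; interest $49.00 → $1,857.37; payment $1,310.29; balance $547.08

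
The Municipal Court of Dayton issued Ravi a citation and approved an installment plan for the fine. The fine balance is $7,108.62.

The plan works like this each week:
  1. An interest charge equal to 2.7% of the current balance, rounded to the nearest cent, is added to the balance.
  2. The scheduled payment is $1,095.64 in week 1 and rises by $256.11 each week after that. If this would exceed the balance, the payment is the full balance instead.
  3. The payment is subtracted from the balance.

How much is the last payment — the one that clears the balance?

Week 1: $7,108.62 +$191.93 interest = $7,300.55; pay $1,095.64 → $6,204.91
Week 2: $6,204.91 +$167.53 interest = $6,372.44; pay $1,351.75 → $5,020.69
Week 3: $5,020.69 +$135.56 interest = $5,156.25; pay $1,607.86 → $3,548.39
Week 4: $3,548.39 +$95.81 interest = $3,644.20; pay $1,863.97 → $1,780.23
Week 5: $1,780.23 +$48.07 interest = $1,828.30; pay $1,828.30 → $0.00

$1,828.30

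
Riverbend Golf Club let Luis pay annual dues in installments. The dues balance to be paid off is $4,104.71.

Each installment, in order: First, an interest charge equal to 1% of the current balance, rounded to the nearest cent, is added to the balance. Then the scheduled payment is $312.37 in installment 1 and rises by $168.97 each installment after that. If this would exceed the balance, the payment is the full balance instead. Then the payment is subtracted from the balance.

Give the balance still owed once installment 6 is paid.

Installment 1: $4,104.71 +$41.05 interest = $4,145.76; pay $312.37 → $3,833.39
Installment 2: $3,833.39 +$38.33 interest = $3,871.72; pay $481.34 → $3,390.38
Installment 3: $3,390.38 +$33.90 interest = $3,424.28; pay $650.31 → $2,773.97
Installment 4: $2,773.97 +$27.74 interest = $2,801.71; pay $819.28 → $1,982.43
Installment 5: $1,982.43 +$19.82 interest = $2,002.25; pay $988.25 → $1,014.00
Installment 6: $1,014.00 +$10.14 interest = $1,024.14; pay $1,024.14 → $0.00

$0.00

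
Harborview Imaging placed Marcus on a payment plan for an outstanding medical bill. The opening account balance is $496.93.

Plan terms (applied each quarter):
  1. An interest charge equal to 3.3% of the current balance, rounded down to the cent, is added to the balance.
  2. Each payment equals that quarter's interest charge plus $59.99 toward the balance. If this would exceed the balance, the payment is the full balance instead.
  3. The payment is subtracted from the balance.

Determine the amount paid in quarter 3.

Quarter 1: $496.93 +$16.39 interest = $513.32; pay $76.38 → $436.94
Quarter 2: $436.94 +$14.41 interest = $451.35; pay $74.40 → $376.95
Quarter 3: $376.95 +$12.43 interest = $389.38; pay $72.42 → $316.96

$72.42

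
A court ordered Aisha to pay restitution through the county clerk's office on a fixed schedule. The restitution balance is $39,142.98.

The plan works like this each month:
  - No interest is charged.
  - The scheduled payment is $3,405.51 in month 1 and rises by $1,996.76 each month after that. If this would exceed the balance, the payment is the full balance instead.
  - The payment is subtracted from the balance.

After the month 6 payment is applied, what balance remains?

Month 1: $39,142.98 − $3,405.51 → $35,737.47
Month 2: $35,737.47 − $5,402.27 → $30,335.20
Month 3: $30,335.20 − $7,399.03 → $22,936.17
Month 4: $22,936.17 − $9,395.79 → $13,540.38
Month 5: $13,540.38 − $11,392.55 → $2,147.83
Month 6: $2,147.83 − $2,147.83 → $0.00

$0.00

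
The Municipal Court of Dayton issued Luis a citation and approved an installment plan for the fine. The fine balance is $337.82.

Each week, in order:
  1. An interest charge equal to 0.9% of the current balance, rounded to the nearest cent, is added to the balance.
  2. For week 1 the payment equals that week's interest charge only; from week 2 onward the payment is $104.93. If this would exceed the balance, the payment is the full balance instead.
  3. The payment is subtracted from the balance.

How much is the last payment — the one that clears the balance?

# | Opening | Interest | Payment | End bal
1 | $337.82 | $3.04 | $3.04 | $337.82
2 | $337.82 | $3.04 | $104.93 | $235.93
3 | $235.93 | $2.12 | $104.93 | $133.12
4 | $133.12 | $1.20 | $104.93 | $29.39
5 | $29.39 | $0.26 | $29.65 | $0.00

$29.65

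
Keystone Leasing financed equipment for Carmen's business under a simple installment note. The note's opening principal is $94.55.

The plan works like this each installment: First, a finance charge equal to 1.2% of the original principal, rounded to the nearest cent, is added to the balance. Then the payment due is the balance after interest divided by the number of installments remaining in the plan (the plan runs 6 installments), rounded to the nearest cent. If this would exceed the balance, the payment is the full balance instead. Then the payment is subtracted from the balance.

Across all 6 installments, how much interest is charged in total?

# | Opening | Interest | Payment | End bal
1 | $94.55 | $1.13 | $15.95 | $79.73
2 | $79.73 | $1.13 | $16.17 | $64.69
3 | $64.69 | $1.13 | $16.46 | $49.36
4 | $49.36 | $1.13 | $16.83 | $33.66
5 | $33.66 | $1.13 | $17.40 | $17.39
6 | $17.39 | $1.13 | $18.52 | $0.00
Total interest: $1.13 + $1.13 + $1.13 + $1.13 + $1.13 + $1.13 = $6.78

$6.78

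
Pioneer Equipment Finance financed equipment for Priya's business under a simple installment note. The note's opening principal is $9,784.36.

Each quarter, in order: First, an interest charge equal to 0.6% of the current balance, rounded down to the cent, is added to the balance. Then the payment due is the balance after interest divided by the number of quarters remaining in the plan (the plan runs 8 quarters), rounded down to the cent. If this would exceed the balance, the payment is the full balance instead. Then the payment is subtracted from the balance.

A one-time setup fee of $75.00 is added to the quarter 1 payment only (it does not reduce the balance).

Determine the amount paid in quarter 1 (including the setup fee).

$1,305.38

# | Opening | Interest | Payment | Fee | End bal
1 | $9,784.36 | $58.70 | $1,230.38 | $75.00 | $8,612.68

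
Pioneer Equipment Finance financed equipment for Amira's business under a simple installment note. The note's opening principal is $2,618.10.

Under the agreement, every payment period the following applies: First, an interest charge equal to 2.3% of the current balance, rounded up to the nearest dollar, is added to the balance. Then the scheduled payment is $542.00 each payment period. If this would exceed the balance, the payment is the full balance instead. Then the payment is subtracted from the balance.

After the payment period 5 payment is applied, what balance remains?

Payment period 1: opening $2,618.10; interest $61.00 → $2,679.10; payment $542.00; balance $2,137.10
Payment period 2: opening $2,137.10; interest $50.00 → $2,187.10; payment $542.00; balance $1,645.10
Payment period 3: opening $1,645.10; interest $38.00 → $1,683.10; payment $542.00; balance $1,141.10
Payment period 4: opening $1,141.10; interest $27.00 → $1,168.10; payment $542.00; balance $626.10
Payment period 5: opening $626.10; interest $15.00 → $641.10; payment $542.00; balance $99.10

$99.10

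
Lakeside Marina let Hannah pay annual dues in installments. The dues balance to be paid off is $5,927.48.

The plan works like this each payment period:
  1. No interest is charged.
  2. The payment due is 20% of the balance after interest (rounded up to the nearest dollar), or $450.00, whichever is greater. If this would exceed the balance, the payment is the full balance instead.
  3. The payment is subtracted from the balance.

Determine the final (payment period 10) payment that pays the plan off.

$140.48

Payment period 1: $5,927.48 − $1,186.00 → $4,741.48
Payment period 2: $4,741.48 − $949.00 → $3,792.48
Payment period 3: $3,792.48 − $759.00 → $3,033.48
Payment period 4: $3,033.48 − $607.00 → $2,426.48
Payment period 5: $2,426.48 − $486.00 → $1,940.48
Payment period 6: $1,940.48 − $450.00 → $1,490.48
Payment period 7: $1,490.48 − $450.00 → $1,040.48
Payment period 8: $1,040.48 − $450.00 → $590.48
Payment period 9: $590.48 − $450.00 → $140.48
Payment period 10: $140.48 − $140.48 → $0.00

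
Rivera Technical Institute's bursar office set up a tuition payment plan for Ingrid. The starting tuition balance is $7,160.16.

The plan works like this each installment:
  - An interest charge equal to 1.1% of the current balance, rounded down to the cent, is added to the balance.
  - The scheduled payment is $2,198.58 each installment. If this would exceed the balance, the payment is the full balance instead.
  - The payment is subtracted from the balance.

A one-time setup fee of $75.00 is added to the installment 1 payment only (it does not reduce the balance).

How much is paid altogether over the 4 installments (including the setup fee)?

$7,409.25

Installment 1: $7,160.16 +$78.76 interest = $7,238.92; pay $2,198.58 (+ $75.00 fee) → $5,040.34
Installment 2: $5,040.34 +$55.44 interest = $5,095.78; pay $2,198.58 → $2,897.20
Installment 3: $2,897.20 +$31.86 interest = $2,929.06; pay $2,198.58 → $730.48
Installment 4: $730.48 +$8.03 interest = $738.51; pay $738.51 → $0.00
Total paid: $7,409.25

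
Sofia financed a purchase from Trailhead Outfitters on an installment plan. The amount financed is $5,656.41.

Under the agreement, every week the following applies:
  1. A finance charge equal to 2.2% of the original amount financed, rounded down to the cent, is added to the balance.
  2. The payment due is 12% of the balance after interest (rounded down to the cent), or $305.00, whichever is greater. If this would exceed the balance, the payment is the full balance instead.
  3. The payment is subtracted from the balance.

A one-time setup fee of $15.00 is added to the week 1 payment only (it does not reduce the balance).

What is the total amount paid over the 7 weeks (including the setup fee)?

Week 1: opening $5,656.41; interest $124.44 → $5,780.85; payment $693.70 (+ $15.00 fee); balance $5,087.15
Week 2: opening $5,087.15; interest $124.44 → $5,211.59; payment $625.39; balance $4,586.20
Week 3: opening $4,586.20; interest $124.44 → $4,710.64; payment $565.27; balance $4,145.37
Week 4: opening $4,145.37; interest $124.44 → $4,269.81; payment $512.37; balance $3,757.44
Week 5: opening $3,757.44; interest $124.44 → $3,881.88; payment $465.82; balance $3,416.06
Week 6: opening $3,416.06; interest $124.44 → $3,540.50; payment $424.86; balance $3,115.64
Week 7: opening $3,115.64; interest $124.44 → $3,240.08; payment $388.80; balance $2,851.28
Total paid: $3,691.21

$3,691.21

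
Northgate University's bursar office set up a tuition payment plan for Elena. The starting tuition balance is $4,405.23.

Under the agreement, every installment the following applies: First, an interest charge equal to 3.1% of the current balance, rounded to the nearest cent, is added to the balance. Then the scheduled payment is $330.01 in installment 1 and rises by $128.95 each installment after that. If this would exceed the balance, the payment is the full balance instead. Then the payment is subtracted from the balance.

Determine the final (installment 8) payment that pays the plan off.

$68.23

Installment 1: opening $4,405.23; interest $136.56 → $4,541.79; payment $330.01; balance $4,211.78
Installment 2: opening $4,211.78; interest $130.57 → $4,342.35; payment $458.96; balance $3,883.39
Installment 3: opening $3,883.39; interest $120.39 → $4,003.78; payment $587.91; balance $3,415.87
Installment 4: opening $3,415.87; interest $105.89 → $3,521.76; payment $716.86; balance $2,804.90
Installment 5: opening $2,804.90; interest $86.95 → $2,891.85; payment $845.81; balance $2,046.04
Installment 6: opening $2,046.04; interest $63.43 → $2,109.47; payment $974.76; balance $1,134.71
Installment 7: opening $1,134.71; interest $35.18 → $1,169.89; payment $1,103.71; balance $66.18
Installment 8: opening $66.18; interest $2.05 → $68.23; payment $68.23; balance $0.00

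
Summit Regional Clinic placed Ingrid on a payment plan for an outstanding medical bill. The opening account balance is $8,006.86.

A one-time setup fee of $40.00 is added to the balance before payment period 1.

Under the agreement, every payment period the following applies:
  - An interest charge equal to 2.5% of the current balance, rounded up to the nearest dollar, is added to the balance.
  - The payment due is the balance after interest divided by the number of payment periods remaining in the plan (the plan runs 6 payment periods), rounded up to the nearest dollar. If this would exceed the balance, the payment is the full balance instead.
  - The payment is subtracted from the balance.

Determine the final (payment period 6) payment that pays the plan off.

$1,554.86

Payment period 1: opening $8,046.86; interest $202.00 → $8,248.86; payment $1,375.00; balance $6,873.86
Payment period 2: opening $6,873.86; interest $172.00 → $7,045.86; payment $1,410.00; balance $5,635.86
Payment period 3: opening $5,635.86; interest $141.00 → $5,776.86; payment $1,445.00; balance $4,331.86
Payment period 4: opening $4,331.86; interest $109.00 → $4,440.86; payment $1,481.00; balance $2,959.86
Payment period 5: opening $2,959.86; interest $74.00 → $3,033.86; payment $1,517.00; balance $1,516.86
Payment period 6: opening $1,516.86; interest $38.00 → $1,554.86; payment $1,554.86; balance $0.00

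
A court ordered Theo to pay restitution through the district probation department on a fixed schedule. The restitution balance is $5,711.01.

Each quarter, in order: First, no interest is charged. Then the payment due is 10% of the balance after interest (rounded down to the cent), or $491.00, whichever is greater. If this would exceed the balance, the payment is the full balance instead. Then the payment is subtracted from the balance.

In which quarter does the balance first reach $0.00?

Quarter 1: $5,711.01 − $571.10 → $5,139.91
Quarter 2: $5,139.91 − $513.99 → $4,625.92
Quarter 3: $4,625.92 − $491.00 → $4,134.92
Quarter 4: $4,134.92 − $491.00 → $3,643.92
Quarter 5: $3,643.92 − $491.00 → $3,152.92
Quarter 6: $3,152.92 − $491.00 → $2,661.92
Quarter 7: $2,661.92 − $491.00 → $2,170.92
Quarter 8: $2,170.92 − $491.00 → $1,679.92
Quarter 9: $1,679.92 − $491.00 → $1,188.92
Quarter 10: $1,188.92 − $491.00 → $697.92
Quarter 11: $697.92 − $491.00 → $206.92
Quarter 12: $206.92 − $206.92 → $0.00
Balance reaches $0.00 in quarter 12.

12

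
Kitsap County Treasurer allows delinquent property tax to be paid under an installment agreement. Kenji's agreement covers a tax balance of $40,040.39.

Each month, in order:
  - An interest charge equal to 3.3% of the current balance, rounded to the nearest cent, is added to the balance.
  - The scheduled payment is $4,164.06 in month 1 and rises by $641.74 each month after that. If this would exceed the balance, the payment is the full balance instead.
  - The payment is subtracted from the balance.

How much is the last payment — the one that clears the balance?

Month 1: opening $40,040.39; interest $1,321.33 → $41,361.72; payment $4,164.06; balance $37,197.66
Month 2: opening $37,197.66; interest $1,227.52 → $38,425.18; payment $4,805.80; balance $33,619.38
Month 3: opening $33,619.38; interest $1,109.44 → $34,728.82; payment $5,447.54; balance $29,281.28
Month 4: opening $29,281.28; interest $966.28 → $30,247.56; payment $6,089.28; balance $24,158.28
Month 5: opening $24,158.28; interest $797.22 → $24,955.50; payment $6,731.02; balance $18,224.48
Month 6: opening $18,224.48; interest $601.41 → $18,825.89; payment $7,372.76; balance $11,453.13
Month 7: opening $11,453.13; interest $377.95 → $11,831.08; payment $8,014.50; balance $3,816.58
Month 8: opening $3,816.58; interest $125.95 → $3,942.53; payment $3,942.53; balance $0.00

$3,942.53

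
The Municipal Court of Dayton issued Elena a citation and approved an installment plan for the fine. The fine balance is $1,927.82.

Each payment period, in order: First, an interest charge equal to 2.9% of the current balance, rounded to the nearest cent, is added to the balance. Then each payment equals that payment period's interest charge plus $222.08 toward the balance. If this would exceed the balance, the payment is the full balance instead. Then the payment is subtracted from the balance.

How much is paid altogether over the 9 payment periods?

# | Opening | Interest | Payment | End bal
1 | $1,927.82 | $55.91 | $277.99 | $1,705.74
2 | $1,705.74 | $49.47 | $271.55 | $1,483.66
3 | $1,483.66 | $43.03 | $265.11 | $1,261.58
4 | $1,261.58 | $36.59 | $258.67 | $1,039.50
5 | $1,039.50 | $30.15 | $252.23 | $817.42
6 | $817.42 | $23.71 | $245.79 | $595.34
7 | $595.34 | $17.26 | $239.34 | $373.26
8 | $373.26 | $10.82 | $232.90 | $151.18
9 | $151.18 | $4.38 | $155.56 | $0.00
Total paid: $2,199.14

$2,199.14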